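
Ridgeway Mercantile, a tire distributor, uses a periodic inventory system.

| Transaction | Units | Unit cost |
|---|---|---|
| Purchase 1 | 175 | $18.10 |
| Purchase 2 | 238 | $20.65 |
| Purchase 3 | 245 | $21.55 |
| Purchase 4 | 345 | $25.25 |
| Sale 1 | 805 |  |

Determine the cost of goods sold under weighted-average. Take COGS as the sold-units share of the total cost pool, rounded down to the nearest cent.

COGS = $17,715.77

Sale 1, sell 805: 805/1003 × $22,073.20 → $17,715.77
Ending inventory (cost pool remaining) = $4,357.43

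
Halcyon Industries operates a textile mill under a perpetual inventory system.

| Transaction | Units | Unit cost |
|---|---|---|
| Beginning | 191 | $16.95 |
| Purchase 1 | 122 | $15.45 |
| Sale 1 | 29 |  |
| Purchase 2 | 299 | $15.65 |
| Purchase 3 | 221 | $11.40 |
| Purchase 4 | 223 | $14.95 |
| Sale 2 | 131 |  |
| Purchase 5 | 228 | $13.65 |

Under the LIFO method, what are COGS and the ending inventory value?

COGS = $2,406.50; ending inventory = $16,360.65

Sale 1 (29) [LIFO — newest first]: 29 @ $15.45 = $448.05
Sale 2 (131) [LIFO — newest first]: 131 @ $14.95 = $1,958.45
Total COGS = $448.05 + $1,958.45 = $2,406.50
Ending inventory: 191 @ $16.95 + 93 @ $15.45 + 299 @ $15.65 + 221 @ $11.40 + 92 @ $14.95 + 228 @ $13.65 = $16,360.65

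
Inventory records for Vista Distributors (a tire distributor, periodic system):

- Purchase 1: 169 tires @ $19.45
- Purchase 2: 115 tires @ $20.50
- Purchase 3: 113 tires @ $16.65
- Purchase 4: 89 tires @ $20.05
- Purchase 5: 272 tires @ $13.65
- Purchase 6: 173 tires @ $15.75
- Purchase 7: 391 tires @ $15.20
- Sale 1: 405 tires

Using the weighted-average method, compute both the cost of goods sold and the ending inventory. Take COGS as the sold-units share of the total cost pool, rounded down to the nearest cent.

Sale 1, sell 405: 405/1322 × $21,691.20 → $6,645.18
Ending inventory (cost pool remaining) = $15,046.02
Check: goods available $21,691.20 = COGS $6,645.18 + ending $15,046.02

COGS = $6,645.18; ending inventory = $15,046.02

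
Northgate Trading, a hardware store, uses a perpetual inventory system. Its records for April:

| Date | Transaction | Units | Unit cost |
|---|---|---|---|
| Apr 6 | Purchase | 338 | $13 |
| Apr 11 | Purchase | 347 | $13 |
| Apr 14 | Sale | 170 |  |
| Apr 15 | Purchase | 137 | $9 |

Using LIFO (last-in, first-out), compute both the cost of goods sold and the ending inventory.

COGS = $2,210; ending inventory = $7,928

Apr 14, 170 sold [LIFO — newest first]: 170 @ $13 = $2,210
Ending inventory: 338 @ $13 + 177 @ $13 + 137 @ $9 = $7,928
Check: goods available $10,138 = COGS $2,210 + ending $7,928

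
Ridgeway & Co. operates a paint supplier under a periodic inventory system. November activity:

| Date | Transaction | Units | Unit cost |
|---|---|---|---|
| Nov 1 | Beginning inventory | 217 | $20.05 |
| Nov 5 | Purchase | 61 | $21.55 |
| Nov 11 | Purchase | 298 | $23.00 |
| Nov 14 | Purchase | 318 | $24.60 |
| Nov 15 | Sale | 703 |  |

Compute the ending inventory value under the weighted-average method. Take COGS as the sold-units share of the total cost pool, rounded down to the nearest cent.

Ending inventory = $4,346.05

Nov 15, sell 703: 703/894 × $20,342.20 → $15,996.15
Ending inventory (cost pool remaining) = $4,346.05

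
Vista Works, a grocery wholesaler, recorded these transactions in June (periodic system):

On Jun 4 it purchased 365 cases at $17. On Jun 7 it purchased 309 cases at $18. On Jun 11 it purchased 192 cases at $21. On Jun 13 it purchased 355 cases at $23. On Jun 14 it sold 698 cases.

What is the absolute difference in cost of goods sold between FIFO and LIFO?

$2,644

FIFO COGS: 365 @ $17 + 309 @ $18 + 24 @ $21 = $12,271
LIFO COGS: 355 @ $23 + 192 @ $21 + 151 @ $18 = $14,915
Difference = |$12,271 − $14,915| = $2,644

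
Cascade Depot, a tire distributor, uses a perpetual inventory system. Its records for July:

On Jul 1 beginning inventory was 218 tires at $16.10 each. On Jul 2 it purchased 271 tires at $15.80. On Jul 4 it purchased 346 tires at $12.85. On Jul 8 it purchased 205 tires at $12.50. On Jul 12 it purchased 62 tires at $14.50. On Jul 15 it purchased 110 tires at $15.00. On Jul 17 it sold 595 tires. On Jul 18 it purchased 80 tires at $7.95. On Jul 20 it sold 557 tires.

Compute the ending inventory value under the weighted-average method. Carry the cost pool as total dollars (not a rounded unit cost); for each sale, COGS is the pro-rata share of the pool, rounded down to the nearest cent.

After Jul 1: 218 on hand, pool $3,509.80 (≈ $16.1000 each)
After Jul 2: 489 on hand, pool $7,791.60 (≈ $15.9337 each)
After Jul 4: 835 on hand, pool $12,237.70 (≈ $14.6559 each)
After Jul 8: 1040 on hand, pool $14,800.20 (≈ $14.2310 each)
After Jul 12: 1102 on hand, pool $15,699.20 (≈ $14.2461 each)
After Jul 15: 1212 on hand, pool $17,349.20 (≈ $14.3145 each)
Jul 17, sell 595: 595/1212 × $17,349.20 → $8,517.14
After Jul 18: 697 on hand, pool $9,468.06 (≈ $13.5840 each)
Jul 20, sell 557: 557/697 × $9,468.06 → $7,566.29
Total COGS = $8,517.14 + $7,566.29 = $16,083.43
Ending inventory (cost pool remaining) = $1,901.77

Ending inventory = $1,901.77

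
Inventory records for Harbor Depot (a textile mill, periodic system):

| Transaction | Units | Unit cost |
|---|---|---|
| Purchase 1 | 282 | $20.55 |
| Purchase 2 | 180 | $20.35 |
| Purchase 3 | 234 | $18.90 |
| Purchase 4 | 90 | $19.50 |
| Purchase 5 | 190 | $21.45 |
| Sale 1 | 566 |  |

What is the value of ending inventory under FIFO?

Sale 1 (566) [FIFO — oldest first]: 282 @ $20.55 + 180 @ $20.35 + 104 @ $18.90 = $11,423.70
Ending inventory: 130 @ $18.90 + 90 @ $19.50 + 190 @ $21.45 = $8,287.50

Ending inventory = $8,287.50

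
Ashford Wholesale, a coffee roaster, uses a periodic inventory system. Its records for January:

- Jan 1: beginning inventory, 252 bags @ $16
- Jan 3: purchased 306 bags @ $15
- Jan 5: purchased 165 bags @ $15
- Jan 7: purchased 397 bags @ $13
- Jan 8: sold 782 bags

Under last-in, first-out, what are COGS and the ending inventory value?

COGS = $10,936; ending inventory = $5,322

Jan 8, 782 sold [LIFO — newest first]: 397 @ $13 + 165 @ $15 + 220 @ $15 = $10,936
Ending inventory: 252 @ $16 + 86 @ $15 = $5,322
Check: goods available $16,258 = COGS $10,936 + ending $5,322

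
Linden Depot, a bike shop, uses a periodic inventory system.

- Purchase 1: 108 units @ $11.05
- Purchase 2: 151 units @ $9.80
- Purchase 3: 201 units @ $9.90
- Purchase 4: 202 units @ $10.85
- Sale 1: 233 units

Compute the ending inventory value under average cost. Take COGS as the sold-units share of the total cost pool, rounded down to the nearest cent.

Sale 1, sell 233: 233/662 × $6,854.80 → $2,412.64
Ending inventory (cost pool remaining) = $4,442.16

Ending inventory = $4,442.16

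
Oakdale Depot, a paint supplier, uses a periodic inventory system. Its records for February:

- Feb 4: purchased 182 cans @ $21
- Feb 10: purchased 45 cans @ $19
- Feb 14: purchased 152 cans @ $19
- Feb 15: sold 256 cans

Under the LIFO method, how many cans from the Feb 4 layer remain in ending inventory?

123

Feb 15, 256 sold [LIFO — newest first]: 152 @ $19 + 45 @ $19 + 59 @ $21 = $4,982
Ending inventory: 123 @ $21 = $2,583
Check: goods available $7,565 = COGS $4,982 + ending $2,583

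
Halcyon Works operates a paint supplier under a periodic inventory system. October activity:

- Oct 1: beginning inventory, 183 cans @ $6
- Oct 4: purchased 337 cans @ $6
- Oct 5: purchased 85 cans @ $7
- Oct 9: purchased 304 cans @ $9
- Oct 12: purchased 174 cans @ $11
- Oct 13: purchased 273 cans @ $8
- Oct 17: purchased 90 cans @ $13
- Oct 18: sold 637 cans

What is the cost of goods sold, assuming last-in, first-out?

COGS = $6,168

Oct 18, 637 sold [LIFO — newest first]: 90 @ $13 + 273 @ $8 + 174 @ $11 + 100 @ $9 = $6,168
Ending inventory: 183 @ $6 + 337 @ $6 + 85 @ $7 + 204 @ $9 = $5,551
Check: goods available $11,719 = COGS $6,168 + ending $5,551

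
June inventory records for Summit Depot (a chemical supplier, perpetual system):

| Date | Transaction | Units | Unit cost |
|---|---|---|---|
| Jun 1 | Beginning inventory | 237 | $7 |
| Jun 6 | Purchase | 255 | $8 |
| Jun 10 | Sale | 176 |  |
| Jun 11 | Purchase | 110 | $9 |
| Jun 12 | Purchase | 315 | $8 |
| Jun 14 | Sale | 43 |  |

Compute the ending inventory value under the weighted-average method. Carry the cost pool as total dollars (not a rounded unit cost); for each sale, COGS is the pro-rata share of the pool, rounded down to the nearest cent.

After Jun 1: 237 on hand, pool $1,659.00 (≈ $7.0000 each)
After Jun 6: 492 on hand, pool $3,699.00 (≈ $7.5183 each)
Jun 10, sell 176: 176/492 × $3,699.00 → $1,323.21
After Jun 11: 426 on hand, pool $3,365.79 (≈ $7.9009 each)
After Jun 12: 741 on hand, pool $5,885.79 (≈ $7.9430 each)
Jun 14, sell 43: 43/741 × $5,885.79 → $341.55
Total COGS = $1,323.21 + $341.55 = $1,664.76
Ending inventory (cost pool remaining) = $5,544.24

Ending inventory = $5,544.24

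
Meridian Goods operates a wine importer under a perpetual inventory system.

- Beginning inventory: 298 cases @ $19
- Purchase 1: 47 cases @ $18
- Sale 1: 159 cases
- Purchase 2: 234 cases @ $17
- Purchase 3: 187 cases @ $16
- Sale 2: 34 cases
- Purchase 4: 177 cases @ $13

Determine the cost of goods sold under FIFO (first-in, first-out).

Sale 1 (159) [FIFO — oldest first]: 159 @ $19 = $3,021
Sale 2 (34) [FIFO — oldest first]: 34 @ $19 = $646
Total COGS = $3,021 + $646 = $3,667
Ending inventory: 105 @ $19 + 47 @ $18 + 234 @ $17 + 187 @ $16 + 177 @ $13 = $12,112
Check: goods available $15,779 = COGS $3,667 + ending $12,112

COGS = $3,667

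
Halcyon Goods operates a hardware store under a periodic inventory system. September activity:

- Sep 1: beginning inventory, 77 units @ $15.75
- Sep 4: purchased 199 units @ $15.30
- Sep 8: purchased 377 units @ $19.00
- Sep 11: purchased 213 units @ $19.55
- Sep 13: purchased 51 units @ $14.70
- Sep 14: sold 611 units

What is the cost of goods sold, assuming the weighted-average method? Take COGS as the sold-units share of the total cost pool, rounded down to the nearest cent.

Sep 14, sell 611: 611/917 × $16,334.30 → $10,883.59
Ending inventory (cost pool remaining) = $5,450.71

COGS = $10,883.59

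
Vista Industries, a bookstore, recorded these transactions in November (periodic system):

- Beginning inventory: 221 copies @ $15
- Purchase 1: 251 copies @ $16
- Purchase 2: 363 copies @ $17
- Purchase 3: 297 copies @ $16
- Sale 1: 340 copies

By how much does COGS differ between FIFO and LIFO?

$264

FIFO COGS: 221 @ $15 + 119 @ $16 = $5,219
LIFO COGS: 297 @ $16 + 43 @ $17 = $5,483
Difference = |$5,219 − $5,483| = $264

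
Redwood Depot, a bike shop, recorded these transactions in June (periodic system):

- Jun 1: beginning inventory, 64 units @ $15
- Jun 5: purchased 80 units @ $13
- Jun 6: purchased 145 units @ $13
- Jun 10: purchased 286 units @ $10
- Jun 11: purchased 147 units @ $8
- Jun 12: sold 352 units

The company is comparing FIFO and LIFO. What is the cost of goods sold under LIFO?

FIFO COGS: 64 @ $15 + 80 @ $13 + 145 @ $13 + 63 @ $10 = $4,515
LIFO COGS: 147 @ $8 + 205 @ $10 = $3,226

COGS = $3,226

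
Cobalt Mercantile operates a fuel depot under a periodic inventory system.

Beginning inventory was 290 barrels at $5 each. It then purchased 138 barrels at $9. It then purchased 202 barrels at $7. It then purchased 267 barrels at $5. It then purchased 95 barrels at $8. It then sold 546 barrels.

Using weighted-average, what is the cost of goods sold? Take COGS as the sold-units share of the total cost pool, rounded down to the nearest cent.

Sale 1, sell 546: 546/992 × $6,201.00 → $3,413.05
Ending inventory (cost pool remaining) = $2,787.95

COGS = $3,413.05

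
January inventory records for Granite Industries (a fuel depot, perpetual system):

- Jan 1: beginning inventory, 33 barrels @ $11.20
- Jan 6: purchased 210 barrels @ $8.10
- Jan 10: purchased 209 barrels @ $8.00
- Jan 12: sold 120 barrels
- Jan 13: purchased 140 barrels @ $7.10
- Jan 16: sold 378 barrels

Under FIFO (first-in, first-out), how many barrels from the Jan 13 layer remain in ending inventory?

94

Jan 12, 120 sold [FIFO — oldest first]: 33 @ $11.20 + 87 @ $8.10 = $1,074.30
Jan 16, 378 sold [FIFO — oldest first]: 123 @ $8.10 + 209 @ $8.00 + 46 @ $7.10 = $2,994.90
Total COGS = $1,074.30 + $2,994.90 = $4,069.20
Ending inventory: 94 @ $7.10 = $667.40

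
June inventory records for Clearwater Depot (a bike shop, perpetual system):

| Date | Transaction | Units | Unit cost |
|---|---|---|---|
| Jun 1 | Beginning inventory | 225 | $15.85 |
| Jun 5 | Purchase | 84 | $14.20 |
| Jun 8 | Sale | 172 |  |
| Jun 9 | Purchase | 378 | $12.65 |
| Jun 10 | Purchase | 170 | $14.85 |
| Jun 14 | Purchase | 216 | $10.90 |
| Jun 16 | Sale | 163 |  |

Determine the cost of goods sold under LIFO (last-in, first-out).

Jun 8, 172 sold [LIFO — newest first]: 84 @ $14.20 + 88 @ $15.85 = $2,587.60
Jun 16, 163 sold [LIFO — newest first]: 163 @ $10.90 = $1,776.70
Total COGS = $2,587.60 + $1,776.70 = $4,364.30
Ending inventory: 137 @ $15.85 + 378 @ $12.65 + 170 @ $14.85 + 53 @ $10.90 = $10,055.35
Check: goods available $14,419.65 = COGS $4,364.30 + ending $10,055.35

COGS = $4,364.30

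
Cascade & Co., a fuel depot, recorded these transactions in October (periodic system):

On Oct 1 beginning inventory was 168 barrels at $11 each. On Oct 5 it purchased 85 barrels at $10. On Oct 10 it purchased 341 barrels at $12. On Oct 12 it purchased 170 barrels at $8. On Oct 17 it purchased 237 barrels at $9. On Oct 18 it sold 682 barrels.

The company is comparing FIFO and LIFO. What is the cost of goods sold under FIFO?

COGS = $7,494

FIFO COGS: 168 @ $11 + 85 @ $10 + 341 @ $12 + 88 @ $8 = $7,494
LIFO COGS: 237 @ $9 + 170 @ $8 + 275 @ $12 = $6,793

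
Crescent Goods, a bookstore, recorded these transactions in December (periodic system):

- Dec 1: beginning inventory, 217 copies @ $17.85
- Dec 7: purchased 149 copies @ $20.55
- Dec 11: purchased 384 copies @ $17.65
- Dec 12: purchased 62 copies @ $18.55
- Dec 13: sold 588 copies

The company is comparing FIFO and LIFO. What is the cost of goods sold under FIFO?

FIFO COGS: 217 @ $17.85 + 149 @ $20.55 + 222 @ $17.65 = $10,853.70
LIFO COGS: 62 @ $18.55 + 384 @ $17.65 + 142 @ $20.55 = $10,845.80

COGS = $10,853.70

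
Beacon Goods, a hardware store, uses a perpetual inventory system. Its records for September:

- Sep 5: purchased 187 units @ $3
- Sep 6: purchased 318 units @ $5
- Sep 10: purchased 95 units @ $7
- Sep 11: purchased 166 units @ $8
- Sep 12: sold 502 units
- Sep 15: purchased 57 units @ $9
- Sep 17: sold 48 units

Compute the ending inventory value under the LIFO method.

Ending inventory = $1,027

Sep 12, 502 sold [LIFO — newest first]: 166 @ $8 + 95 @ $7 + 241 @ $5 = $3,198
Sep 17, 48 sold [LIFO — newest first]: 48 @ $9 = $432
Total COGS = $3,198 + $432 = $3,630
Ending inventory: 187 @ $3 + 77 @ $5 + 9 @ $9 = $1,027
Check: goods available $4,657 = COGS $3,630 + ending $1,027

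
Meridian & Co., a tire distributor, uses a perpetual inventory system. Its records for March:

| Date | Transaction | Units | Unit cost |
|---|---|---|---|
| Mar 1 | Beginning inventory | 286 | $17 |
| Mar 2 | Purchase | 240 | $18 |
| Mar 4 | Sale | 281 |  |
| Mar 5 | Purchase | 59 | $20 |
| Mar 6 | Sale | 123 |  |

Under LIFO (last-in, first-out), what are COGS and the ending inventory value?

Mar 4, 281 sold [LIFO — newest first]: 240 @ $18 + 41 @ $17 = $5,017
Mar 6, 123 sold [LIFO — newest first]: 59 @ $20 + 64 @ $17 = $2,268
Total COGS = $5,017 + $2,268 = $7,285
Ending inventory: 181 @ $17 = $3,077
Check: goods available $10,362 = COGS $7,285 + ending $3,077

COGS = $7,285; ending inventory = $3,077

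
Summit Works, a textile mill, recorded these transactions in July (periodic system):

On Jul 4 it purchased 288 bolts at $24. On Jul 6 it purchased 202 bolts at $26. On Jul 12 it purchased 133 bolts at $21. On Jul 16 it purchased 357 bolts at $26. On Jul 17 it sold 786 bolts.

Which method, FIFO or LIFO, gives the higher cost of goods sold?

FIFO COGS: 288 @ $24 + 202 @ $26 + 133 @ $21 + 163 @ $26 = $19,195
LIFO COGS: 357 @ $26 + 133 @ $21 + 202 @ $26 + 94 @ $24 = $19,583

LIFO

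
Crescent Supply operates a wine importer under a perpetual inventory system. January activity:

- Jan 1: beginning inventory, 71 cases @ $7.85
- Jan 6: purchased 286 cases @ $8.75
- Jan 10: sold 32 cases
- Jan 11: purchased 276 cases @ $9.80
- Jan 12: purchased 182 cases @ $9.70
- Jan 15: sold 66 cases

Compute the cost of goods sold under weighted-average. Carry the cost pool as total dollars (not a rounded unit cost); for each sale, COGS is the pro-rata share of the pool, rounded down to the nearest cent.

COGS = $885.86

After Jan 1: 71 on hand, pool $557.35 (≈ $7.8500 each)
After Jan 6: 357 on hand, pool $3,059.85 (≈ $8.5710 each)
Jan 10, sell 32: 32/357 × $3,059.85 → $274.27
After Jan 11: 601 on hand, pool $5,490.38 (≈ $9.1354 each)
After Jan 12: 783 on hand, pool $7,255.78 (≈ $9.2666 each)
Jan 15, sell 66: 66/783 × $7,255.78 → $611.59
Total COGS = $274.27 + $611.59 = $885.86
Ending inventory (cost pool remaining) = $6,644.19
Check: goods available $7,530.05 = COGS $885.86 + ending $6,644.19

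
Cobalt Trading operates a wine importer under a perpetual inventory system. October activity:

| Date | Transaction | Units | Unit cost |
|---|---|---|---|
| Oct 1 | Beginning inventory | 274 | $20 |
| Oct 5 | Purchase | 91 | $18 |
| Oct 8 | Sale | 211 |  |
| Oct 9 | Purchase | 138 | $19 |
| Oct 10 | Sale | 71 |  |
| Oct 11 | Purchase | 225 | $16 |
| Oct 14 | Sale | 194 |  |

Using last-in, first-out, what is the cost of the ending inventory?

Ending inventory = $4,849

Oct 8, 211 sold [LIFO — newest first]: 91 @ $18 + 120 @ $20 = $4,038
Oct 10, 71 sold [LIFO — newest first]: 71 @ $19 = $1,349
Oct 14, 194 sold [LIFO — newest first]: 194 @ $16 = $3,104
Total COGS = $4,038 + $1,349 + $3,104 = $8,491
Ending inventory: 154 @ $20 + 67 @ $19 + 31 @ $16 = $4,849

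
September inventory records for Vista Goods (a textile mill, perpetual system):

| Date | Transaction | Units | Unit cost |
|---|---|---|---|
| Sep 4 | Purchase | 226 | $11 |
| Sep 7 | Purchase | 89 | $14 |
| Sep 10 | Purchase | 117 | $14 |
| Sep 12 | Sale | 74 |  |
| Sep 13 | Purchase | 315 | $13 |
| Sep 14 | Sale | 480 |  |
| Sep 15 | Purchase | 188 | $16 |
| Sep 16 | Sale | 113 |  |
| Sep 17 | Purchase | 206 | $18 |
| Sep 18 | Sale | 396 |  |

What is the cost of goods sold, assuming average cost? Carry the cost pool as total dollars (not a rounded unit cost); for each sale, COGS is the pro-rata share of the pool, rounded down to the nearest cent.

After Sep 4: 226 on hand, pool $2,486.00 (≈ $11.0000 each)
After Sep 7: 315 on hand, pool $3,732.00 (≈ $11.8476 each)
After Sep 10: 432 on hand, pool $5,370.00 (≈ $12.4306 each)
Sep 12, sell 74: 74/432 × $5,370.00 → $919.86
After Sep 13: 673 on hand, pool $8,545.14 (≈ $12.6971 each)
Sep 14, sell 480: 480/673 × $8,545.14 → $6,094.60
After Sep 15: 381 on hand, pool $5,458.54 (≈ $14.3269 each)
Sep 16, sell 113: 113/381 × $5,458.54 → $1,618.93
After Sep 17: 474 on hand, pool $7,547.61 (≈ $15.9232 each)
Sep 18, sell 396: 396/474 × $7,547.61 → $6,305.59
Total COGS = $919.86 + $6,094.60 + $1,618.93 + $6,305.59 = $14,938.98
Ending inventory (cost pool remaining) = $1,242.02
Check: goods available $16,181.00 = COGS $14,938.98 + ending $1,242.02

COGS = $14,938.98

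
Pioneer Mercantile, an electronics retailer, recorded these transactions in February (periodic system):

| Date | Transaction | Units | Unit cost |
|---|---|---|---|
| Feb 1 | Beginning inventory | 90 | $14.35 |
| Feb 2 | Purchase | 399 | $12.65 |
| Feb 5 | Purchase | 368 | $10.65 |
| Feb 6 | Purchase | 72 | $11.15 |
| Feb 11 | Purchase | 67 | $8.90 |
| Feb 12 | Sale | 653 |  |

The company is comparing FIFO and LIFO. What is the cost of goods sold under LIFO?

FIFO COGS: 90 @ $14.35 + 399 @ $12.65 + 164 @ $10.65 = $8,085.45
LIFO COGS: 67 @ $8.90 + 72 @ $11.15 + 368 @ $10.65 + 146 @ $12.65 = $7,165.20

COGS = $7,165.20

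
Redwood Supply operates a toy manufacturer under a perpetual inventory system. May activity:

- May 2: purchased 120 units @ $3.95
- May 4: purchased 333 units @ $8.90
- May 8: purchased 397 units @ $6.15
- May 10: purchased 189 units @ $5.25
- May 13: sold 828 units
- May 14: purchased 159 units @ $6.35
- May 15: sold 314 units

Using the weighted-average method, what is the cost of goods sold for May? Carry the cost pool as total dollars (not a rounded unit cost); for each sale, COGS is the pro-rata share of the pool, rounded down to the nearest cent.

COGS = $7,517.13

After May 2: 120 on hand, pool $474.00 (≈ $3.9500 each)
After May 4: 453 on hand, pool $3,437.70 (≈ $7.5887 each)
After May 8: 850 on hand, pool $5,879.25 (≈ $6.9168 each)
After May 10: 1039 on hand, pool $6,871.50 (≈ $6.6136 each)
May 13, sell 828: 828/1039 × $6,871.50 → $5,476.03
After May 14: 370 on hand, pool $2,405.12 (≈ $6.5003 each)
May 15, sell 314: 314/370 × $2,405.12 → $2,041.10
Total COGS = $5,476.03 + $2,041.10 = $7,517.13
Ending inventory (cost pool remaining) = $364.02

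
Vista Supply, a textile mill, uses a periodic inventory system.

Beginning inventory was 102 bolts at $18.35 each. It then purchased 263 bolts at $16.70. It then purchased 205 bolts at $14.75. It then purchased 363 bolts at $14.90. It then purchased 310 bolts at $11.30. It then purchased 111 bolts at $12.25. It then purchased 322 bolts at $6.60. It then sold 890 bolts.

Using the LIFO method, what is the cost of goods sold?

Sale 1 (890) [LIFO — newest first]: 322 @ $6.60 + 111 @ $12.25 + 310 @ $11.30 + 147 @ $14.90 = $9,178.25
Ending inventory: 102 @ $18.35 + 263 @ $16.70 + 205 @ $14.75 + 216 @ $14.90 = $12,505.95

COGS = $9,178.25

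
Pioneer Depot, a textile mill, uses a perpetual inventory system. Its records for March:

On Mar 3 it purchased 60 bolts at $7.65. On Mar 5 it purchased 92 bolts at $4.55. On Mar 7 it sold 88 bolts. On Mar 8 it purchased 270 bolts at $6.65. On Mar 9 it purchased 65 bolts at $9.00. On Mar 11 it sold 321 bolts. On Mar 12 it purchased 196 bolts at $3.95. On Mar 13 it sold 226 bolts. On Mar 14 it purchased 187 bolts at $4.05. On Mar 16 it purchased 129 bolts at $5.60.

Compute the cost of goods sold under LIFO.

COGS = $3,665.10

Mar 7, 88 sold [LIFO — newest first]: 88 @ $4.55 = $400.40
Mar 11, 321 sold [LIFO — newest first]: 65 @ $9.00 + 256 @ $6.65 = $2,287.40
Mar 13, 226 sold [LIFO — newest first]: 196 @ $3.95 + 14 @ $6.65 + 4 @ $4.55 + 12 @ $7.65 = $977.30
Total COGS = $400.40 + $2,287.40 + $977.30 = $3,665.10
Ending inventory: 48 @ $7.65 + 187 @ $4.05 + 129 @ $5.60 = $1,846.95
Check: goods available $5,512.05 = COGS $3,665.10 + ending $1,846.95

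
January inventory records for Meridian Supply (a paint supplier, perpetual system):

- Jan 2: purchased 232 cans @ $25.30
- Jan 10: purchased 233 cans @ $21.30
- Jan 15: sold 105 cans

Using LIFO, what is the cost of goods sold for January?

COGS = $2,236.50

Jan 15, 105 sold [LIFO — newest first]: 105 @ $21.30 = $2,236.50
Ending inventory: 232 @ $25.30 + 128 @ $21.30 = $8,596.00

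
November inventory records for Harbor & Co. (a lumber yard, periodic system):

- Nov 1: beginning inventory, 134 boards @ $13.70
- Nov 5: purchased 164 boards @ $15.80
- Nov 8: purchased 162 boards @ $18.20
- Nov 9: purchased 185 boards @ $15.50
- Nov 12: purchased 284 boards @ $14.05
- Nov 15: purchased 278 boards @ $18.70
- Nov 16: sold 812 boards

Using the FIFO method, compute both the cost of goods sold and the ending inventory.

Nov 16, 812 sold [FIFO — oldest first]: 134 @ $13.70 + 164 @ $15.80 + 162 @ $18.20 + 185 @ $15.50 + 167 @ $14.05 = $12,589.25
Ending inventory: 117 @ $14.05 + 278 @ $18.70 = $6,842.45
Check: goods available $19,431.70 = COGS $12,589.25 + ending $6,842.45

COGS = $12,589.25; ending inventory = $6,842.45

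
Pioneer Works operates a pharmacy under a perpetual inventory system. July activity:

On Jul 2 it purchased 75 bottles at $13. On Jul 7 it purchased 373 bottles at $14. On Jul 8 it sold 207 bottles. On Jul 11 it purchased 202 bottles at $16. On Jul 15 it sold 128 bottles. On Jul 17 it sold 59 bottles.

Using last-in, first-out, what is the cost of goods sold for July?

COGS = $5,890

Jul 8, 207 sold [LIFO — newest first]: 207 @ $14 = $2,898
Jul 15, 128 sold [LIFO — newest first]: 128 @ $16 = $2,048
Jul 17, 59 sold [LIFO — newest first]: 59 @ $16 = $944
Total COGS = $2,898 + $2,048 + $944 = $5,890
Ending inventory: 75 @ $13 + 166 @ $14 + 15 @ $16 = $3,539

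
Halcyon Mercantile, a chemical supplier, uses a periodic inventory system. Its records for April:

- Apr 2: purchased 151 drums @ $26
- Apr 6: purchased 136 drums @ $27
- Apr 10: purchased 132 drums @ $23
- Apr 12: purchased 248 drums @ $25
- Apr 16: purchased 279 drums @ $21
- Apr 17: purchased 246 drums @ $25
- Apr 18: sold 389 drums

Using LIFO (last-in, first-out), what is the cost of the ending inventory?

Apr 18, 389 sold [LIFO — newest first]: 246 @ $25 + 143 @ $21 = $9,153
Ending inventory: 151 @ $26 + 136 @ $27 + 132 @ $23 + 248 @ $25 + 136 @ $21 = $19,690
Check: goods available $28,843 = COGS $9,153 + ending $19,690

Ending inventory = $19,690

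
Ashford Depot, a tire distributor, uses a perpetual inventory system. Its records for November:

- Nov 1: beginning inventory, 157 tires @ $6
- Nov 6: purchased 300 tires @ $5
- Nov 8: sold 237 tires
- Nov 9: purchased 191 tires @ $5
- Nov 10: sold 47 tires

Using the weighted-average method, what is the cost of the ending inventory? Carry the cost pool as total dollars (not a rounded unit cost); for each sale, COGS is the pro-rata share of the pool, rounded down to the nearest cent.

Ending inventory = $1,886.94

After Nov 1: 157 on hand, pool $942.00 (≈ $6.0000 each)
After Nov 6: 457 on hand, pool $2,442.00 (≈ $5.3435 each)
Nov 8, sell 237: 237/457 × $2,442.00 → $1,266.42
After Nov 9: 411 on hand, pool $2,130.58 (≈ $5.1839 each)
Nov 10, sell 47: 47/411 × $2,130.58 → $243.64
Total COGS = $1,266.42 + $243.64 = $1,510.06
Ending inventory (cost pool remaining) = $1,886.94
Check: goods available $3,397.00 = COGS $1,510.06 + ending $1,886.94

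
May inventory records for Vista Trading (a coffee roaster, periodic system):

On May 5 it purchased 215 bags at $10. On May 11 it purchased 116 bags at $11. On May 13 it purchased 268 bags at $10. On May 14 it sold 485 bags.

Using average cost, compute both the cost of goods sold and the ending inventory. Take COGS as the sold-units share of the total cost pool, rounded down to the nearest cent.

May 14, sell 485: 485/599 × $6,106.00 → $4,943.92
Ending inventory (cost pool remaining) = $1,162.08

COGS = $4,943.92; ending inventory = $1,162.08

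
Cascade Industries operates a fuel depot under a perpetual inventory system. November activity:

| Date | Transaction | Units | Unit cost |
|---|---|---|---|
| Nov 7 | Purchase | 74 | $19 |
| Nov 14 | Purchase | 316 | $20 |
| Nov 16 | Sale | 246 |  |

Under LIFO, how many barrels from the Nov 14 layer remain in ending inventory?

Nov 16, 246 sold [LIFO — newest first]: 246 @ $20 = $4,920
Ending inventory: 74 @ $19 + 70 @ $20 = $2,806

70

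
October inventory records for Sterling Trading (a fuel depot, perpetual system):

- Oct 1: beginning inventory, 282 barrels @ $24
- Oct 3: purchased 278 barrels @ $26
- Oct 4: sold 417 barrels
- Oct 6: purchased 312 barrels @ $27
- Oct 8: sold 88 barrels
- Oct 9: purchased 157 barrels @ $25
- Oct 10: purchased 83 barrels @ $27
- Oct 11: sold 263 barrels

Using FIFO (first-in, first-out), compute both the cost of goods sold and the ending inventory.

Oct 4, 417 sold [FIFO — oldest first]: 282 @ $24 + 135 @ $26 = $10,278
Oct 8, 88 sold [FIFO — oldest first]: 88 @ $26 = $2,288
Oct 11, 263 sold [FIFO — oldest first]: 55 @ $26 + 208 @ $27 = $7,046
Total COGS = $10,278 + $2,288 + $7,046 = $19,612
Ending inventory: 104 @ $27 + 157 @ $25 + 83 @ $27 = $8,974

COGS = $19,612; ending inventory = $8,974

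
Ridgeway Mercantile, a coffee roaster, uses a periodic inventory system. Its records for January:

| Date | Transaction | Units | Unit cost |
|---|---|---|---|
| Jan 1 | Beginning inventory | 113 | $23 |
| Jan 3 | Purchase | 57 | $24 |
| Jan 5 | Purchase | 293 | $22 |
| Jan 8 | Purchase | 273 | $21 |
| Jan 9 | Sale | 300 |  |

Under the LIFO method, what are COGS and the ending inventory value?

Jan 9, 300 sold [LIFO — newest first]: 273 @ $21 + 27 @ $22 = $6,327
Ending inventory: 113 @ $23 + 57 @ $24 + 266 @ $22 = $9,819
Check: goods available $16,146 = COGS $6,327 + ending $9,819

COGS = $6,327; ending inventory = $9,819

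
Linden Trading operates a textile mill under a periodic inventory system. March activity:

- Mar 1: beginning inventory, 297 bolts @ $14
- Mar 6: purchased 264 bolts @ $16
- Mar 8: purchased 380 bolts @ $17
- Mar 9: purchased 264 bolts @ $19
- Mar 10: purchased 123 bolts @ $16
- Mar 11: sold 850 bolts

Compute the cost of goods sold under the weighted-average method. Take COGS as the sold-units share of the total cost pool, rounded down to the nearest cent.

COGS = $13,969.95

Mar 11, sell 850: 850/1328 × $21,826.00 → $13,969.95
Ending inventory (cost pool remaining) = $7,856.05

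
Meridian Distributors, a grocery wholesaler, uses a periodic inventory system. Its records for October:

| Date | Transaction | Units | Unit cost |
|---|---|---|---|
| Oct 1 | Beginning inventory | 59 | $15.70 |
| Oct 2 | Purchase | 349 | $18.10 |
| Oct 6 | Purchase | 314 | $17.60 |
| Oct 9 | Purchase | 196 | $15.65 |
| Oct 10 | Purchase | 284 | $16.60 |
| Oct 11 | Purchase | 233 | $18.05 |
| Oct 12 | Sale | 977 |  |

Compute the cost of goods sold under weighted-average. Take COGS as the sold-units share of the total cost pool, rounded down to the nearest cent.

COGS = $16,855.49

Oct 12, sell 977: 977/1435 × $24,757.05 → $16,855.49
Ending inventory (cost pool remaining) = $7,901.56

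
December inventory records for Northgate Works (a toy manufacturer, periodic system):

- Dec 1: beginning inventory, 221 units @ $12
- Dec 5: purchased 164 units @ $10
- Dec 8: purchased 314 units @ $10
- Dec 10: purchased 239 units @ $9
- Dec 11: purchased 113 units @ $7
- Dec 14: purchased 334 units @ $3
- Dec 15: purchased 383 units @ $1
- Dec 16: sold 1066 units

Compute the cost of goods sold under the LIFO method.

COGS = $4,300

Dec 16, 1066 sold [LIFO — newest first]: 383 @ $1 + 334 @ $3 + 113 @ $7 + 236 @ $9 = $4,300
Ending inventory: 221 @ $12 + 164 @ $10 + 314 @ $10 + 3 @ $9 = $7,459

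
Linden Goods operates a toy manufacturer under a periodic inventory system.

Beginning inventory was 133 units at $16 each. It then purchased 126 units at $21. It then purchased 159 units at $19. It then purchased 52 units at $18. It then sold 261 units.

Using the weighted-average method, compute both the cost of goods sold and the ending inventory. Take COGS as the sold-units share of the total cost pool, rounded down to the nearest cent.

Sale 1, sell 261: 261/470 × $8,731.00 → $4,848.49
Ending inventory (cost pool remaining) = $3,882.51
Check: goods available $8,731.00 = COGS $4,848.49 + ending $3,882.51

COGS = $4,848.49; ending inventory = $3,882.51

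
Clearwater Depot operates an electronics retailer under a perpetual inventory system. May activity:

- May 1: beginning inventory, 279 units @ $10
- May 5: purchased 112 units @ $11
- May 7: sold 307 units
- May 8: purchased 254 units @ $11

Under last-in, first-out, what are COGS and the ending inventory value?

COGS = $3,182; ending inventory = $3,634

May 7, 307 sold [LIFO — newest first]: 112 @ $11 + 195 @ $10 = $3,182
Ending inventory: 84 @ $10 + 254 @ $11 = $3,634
Check: goods available $6,816 = COGS $3,182 + ending $3,634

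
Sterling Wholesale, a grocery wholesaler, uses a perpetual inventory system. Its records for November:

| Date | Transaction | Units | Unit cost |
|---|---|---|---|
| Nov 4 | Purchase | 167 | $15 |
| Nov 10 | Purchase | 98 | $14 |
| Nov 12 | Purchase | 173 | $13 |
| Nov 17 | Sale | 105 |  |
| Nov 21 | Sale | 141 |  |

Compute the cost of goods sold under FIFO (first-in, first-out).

Nov 17, 105 sold [FIFO — oldest first]: 105 @ $15 = $1,575
Nov 21, 141 sold [FIFO — oldest first]: 62 @ $15 + 79 @ $14 = $2,036
Total COGS = $1,575 + $2,036 = $3,611
Ending inventory: 19 @ $14 + 173 @ $13 = $2,515
Check: goods available $6,126 = COGS $3,611 + ending $2,515

COGS = $3,611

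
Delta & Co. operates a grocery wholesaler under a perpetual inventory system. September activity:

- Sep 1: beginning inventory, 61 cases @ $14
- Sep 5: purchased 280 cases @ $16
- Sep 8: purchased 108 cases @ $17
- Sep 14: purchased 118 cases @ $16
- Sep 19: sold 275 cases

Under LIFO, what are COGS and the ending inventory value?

COGS = $4,508; ending inventory = $4,550

Sep 19, 275 sold [LIFO — newest first]: 118 @ $16 + 108 @ $17 + 49 @ $16 = $4,508
Ending inventory: 61 @ $14 + 231 @ $16 = $4,550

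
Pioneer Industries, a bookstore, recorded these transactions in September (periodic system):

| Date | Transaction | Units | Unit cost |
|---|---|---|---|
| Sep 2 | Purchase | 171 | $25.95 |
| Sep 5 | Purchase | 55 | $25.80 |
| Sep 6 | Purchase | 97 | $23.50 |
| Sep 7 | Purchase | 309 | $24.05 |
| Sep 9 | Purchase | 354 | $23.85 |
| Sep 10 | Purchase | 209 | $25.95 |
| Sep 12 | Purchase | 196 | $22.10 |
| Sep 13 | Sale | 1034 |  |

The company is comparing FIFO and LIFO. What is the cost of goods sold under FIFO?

COGS = $25,255.90

FIFO COGS: 171 @ $25.95 + 55 @ $25.80 + 97 @ $23.50 + 309 @ $24.05 + 354 @ $23.85 + 48 @ $25.95 = $25,255.90
LIFO COGS: 196 @ $22.10 + 209 @ $25.95 + 354 @ $23.85 + 275 @ $24.05 = $24,811.80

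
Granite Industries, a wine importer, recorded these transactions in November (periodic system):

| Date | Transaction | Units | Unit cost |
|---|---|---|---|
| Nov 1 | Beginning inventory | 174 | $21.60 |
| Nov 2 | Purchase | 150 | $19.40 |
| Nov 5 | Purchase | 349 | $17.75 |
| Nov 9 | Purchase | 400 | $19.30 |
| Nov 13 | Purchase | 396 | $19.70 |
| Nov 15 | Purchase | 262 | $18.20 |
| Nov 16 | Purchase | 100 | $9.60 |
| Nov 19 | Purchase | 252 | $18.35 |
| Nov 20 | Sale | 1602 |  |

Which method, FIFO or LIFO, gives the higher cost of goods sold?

FIFO COGS: 174 @ $21.60 + 150 @ $19.40 + 349 @ $17.75 + 400 @ $19.30 + 396 @ $19.70 + 133 @ $18.20 = $30,804.95
LIFO COGS: 252 @ $18.35 + 100 @ $9.60 + 262 @ $18.20 + 396 @ $19.70 + 400 @ $19.30 + 192 @ $17.75 = $29,281.80

FIFO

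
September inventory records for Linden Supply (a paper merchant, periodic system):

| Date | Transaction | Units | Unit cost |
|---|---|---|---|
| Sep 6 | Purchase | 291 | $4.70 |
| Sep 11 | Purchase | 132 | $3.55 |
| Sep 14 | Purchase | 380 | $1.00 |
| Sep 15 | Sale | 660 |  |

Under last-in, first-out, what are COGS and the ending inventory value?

Sep 15, 660 sold [LIFO — newest first]: 380 @ $1.00 + 132 @ $3.55 + 148 @ $4.70 = $1,544.20
Ending inventory: 143 @ $4.70 = $672.10

COGS = $1,544.20; ending inventory = $672.10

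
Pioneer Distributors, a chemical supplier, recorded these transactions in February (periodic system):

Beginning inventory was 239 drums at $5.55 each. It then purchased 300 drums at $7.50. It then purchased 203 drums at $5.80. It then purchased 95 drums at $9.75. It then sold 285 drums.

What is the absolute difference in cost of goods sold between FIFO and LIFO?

FIFO COGS: 239 @ $5.55 + 46 @ $7.50 = $1,671.45
LIFO COGS: 95 @ $9.75 + 190 @ $5.80 = $2,028.25
Difference = |$1,671.45 − $2,028.25| = $356.80

$356.80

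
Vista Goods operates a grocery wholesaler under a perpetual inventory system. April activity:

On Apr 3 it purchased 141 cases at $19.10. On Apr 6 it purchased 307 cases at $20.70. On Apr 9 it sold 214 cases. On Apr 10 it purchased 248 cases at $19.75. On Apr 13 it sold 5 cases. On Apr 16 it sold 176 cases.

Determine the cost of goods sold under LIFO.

Apr 9, 214 sold [LIFO — newest first]: 214 @ $20.70 = $4,429.80
Apr 13, 5 sold [LIFO — newest first]: 5 @ $19.75 = $98.75
Apr 16, 176 sold [LIFO — newest first]: 176 @ $19.75 = $3,476.00
Total COGS = $4,429.80 + $98.75 + $3,476.00 = $8,004.55
Ending inventory: 141 @ $19.10 + 93 @ $20.70 + 67 @ $19.75 = $5,941.45
Check: goods available $13,946.00 = COGS $8,004.55 + ending $5,941.45

COGS = $8,004.55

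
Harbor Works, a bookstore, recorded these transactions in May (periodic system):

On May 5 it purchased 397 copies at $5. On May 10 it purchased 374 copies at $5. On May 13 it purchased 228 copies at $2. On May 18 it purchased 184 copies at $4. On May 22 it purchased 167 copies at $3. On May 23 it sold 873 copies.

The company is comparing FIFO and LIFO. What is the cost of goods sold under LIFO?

COGS = $3,163

FIFO COGS: 397 @ $5 + 374 @ $5 + 102 @ $2 = $4,059
LIFO COGS: 167 @ $3 + 184 @ $4 + 228 @ $2 + 294 @ $5 = $3,163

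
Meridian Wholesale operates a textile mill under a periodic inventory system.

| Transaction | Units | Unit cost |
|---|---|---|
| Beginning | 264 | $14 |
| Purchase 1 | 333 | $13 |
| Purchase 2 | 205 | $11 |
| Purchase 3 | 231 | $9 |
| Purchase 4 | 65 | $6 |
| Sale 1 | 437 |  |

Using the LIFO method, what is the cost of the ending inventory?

Ending inventory = $8,729

Sale 1 (437) [LIFO — newest first]: 65 @ $6 + 231 @ $9 + 141 @ $11 = $4,020
Ending inventory: 264 @ $14 + 333 @ $13 + 64 @ $11 = $8,729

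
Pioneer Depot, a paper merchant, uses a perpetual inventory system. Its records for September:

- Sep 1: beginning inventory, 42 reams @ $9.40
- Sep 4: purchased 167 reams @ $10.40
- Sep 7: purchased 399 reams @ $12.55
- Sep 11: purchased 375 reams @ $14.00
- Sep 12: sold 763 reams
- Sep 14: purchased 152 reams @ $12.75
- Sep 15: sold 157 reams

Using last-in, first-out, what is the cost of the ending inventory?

Ending inventory = $2,206.90

Sep 12, 763 sold [LIFO — newest first]: 375 @ $14.00 + 388 @ $12.55 = $10,119.40
Sep 15, 157 sold [LIFO — newest first]: 152 @ $12.75 + 5 @ $12.55 = $2,000.75
Total COGS = $10,119.40 + $2,000.75 = $12,120.15
Ending inventory: 42 @ $9.40 + 167 @ $10.40 + 6 @ $12.55 = $2,206.90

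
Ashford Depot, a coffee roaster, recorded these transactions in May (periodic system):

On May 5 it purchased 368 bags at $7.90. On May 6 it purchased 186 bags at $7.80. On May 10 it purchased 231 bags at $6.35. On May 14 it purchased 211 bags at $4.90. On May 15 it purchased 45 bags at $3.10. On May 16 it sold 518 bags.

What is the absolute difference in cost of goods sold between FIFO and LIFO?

$1,195.15

FIFO COGS: 368 @ $7.90 + 150 @ $7.80 = $4,077.20
LIFO COGS: 45 @ $3.10 + 211 @ $4.90 + 231 @ $6.35 + 31 @ $7.80 = $2,882.05
Difference = |$4,077.20 − $2,882.05| = $1,195.15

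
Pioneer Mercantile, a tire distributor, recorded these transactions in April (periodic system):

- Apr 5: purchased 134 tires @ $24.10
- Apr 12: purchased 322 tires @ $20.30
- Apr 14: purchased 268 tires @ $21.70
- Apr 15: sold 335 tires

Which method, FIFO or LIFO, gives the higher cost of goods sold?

FIFO COGS: 134 @ $24.10 + 201 @ $20.30 = $7,309.70
LIFO COGS: 268 @ $21.70 + 67 @ $20.30 = $7,175.70

FIFO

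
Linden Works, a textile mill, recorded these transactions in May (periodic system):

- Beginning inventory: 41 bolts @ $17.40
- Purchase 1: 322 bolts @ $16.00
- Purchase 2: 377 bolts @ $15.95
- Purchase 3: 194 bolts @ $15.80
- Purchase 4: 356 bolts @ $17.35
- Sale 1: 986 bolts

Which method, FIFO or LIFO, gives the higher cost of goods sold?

FIFO COGS: 41 @ $17.40 + 322 @ $16.00 + 377 @ $15.95 + 194 @ $15.80 + 52 @ $17.35 = $15,845.95
LIFO COGS: 356 @ $17.35 + 194 @ $15.80 + 377 @ $15.95 + 59 @ $16.00 = $16,198.95

LIFO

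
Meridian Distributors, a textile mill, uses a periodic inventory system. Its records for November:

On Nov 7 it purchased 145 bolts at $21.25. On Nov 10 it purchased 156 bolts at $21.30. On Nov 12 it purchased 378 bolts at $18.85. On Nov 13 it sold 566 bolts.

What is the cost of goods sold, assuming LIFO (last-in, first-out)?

COGS = $11,128.10

Nov 13, 566 sold [LIFO — newest first]: 378 @ $18.85 + 156 @ $21.30 + 32 @ $21.25 = $11,128.10
Ending inventory: 113 @ $21.25 = $2,401.25
Check: goods available $13,529.35 = COGS $11,128.10 + ending $2,401.25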